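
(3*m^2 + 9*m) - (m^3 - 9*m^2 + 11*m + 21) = -m^3 + 12*m^2 - 2*m - 21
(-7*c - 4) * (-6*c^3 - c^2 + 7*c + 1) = 42*c^4 + 31*c^3 - 45*c^2 - 35*c - 4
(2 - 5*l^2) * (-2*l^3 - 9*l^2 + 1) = 10*l^5 + 45*l^4 - 4*l^3 - 23*l^2 + 2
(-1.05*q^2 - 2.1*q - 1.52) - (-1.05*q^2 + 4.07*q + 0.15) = -6.17*q - 1.67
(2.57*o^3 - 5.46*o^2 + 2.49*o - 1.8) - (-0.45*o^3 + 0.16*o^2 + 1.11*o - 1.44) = 3.02*o^3 - 5.62*o^2 + 1.38*o - 0.36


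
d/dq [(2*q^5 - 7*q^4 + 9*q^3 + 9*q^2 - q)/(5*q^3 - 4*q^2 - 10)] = (20*q^7 - 59*q^6 + 56*q^5 - 181*q^4 + 290*q^3 - 274*q^2 - 180*q + 10)/(25*q^6 - 40*q^5 + 16*q^4 - 100*q^3 + 80*q^2 + 100)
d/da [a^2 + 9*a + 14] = 2*a + 9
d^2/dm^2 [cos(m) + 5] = -cos(m)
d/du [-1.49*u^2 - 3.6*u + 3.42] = -2.98*u - 3.6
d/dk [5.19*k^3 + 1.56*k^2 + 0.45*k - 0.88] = 15.57*k^2 + 3.12*k + 0.45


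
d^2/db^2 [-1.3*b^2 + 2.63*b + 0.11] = -2.60000000000000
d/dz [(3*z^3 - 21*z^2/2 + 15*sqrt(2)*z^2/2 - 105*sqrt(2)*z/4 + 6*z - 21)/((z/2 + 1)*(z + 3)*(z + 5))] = 3*(-5*sqrt(2)*z^4 + 27*z^4 + 35*sqrt(2)*z^3 + 116*z^3 - 35*z^2 + 330*sqrt(2)*z^2 - 140*z + 300*sqrt(2)*z - 525*sqrt(2) + 554)/(z^6 + 20*z^5 + 162*z^4 + 680*z^3 + 1561*z^2 + 1860*z + 900)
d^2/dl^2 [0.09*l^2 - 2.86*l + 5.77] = 0.180000000000000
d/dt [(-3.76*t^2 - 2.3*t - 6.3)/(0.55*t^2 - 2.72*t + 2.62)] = (11.4922*t^2 - 12.7724*t - 23.162)/(0.3025*t^4 - 2.992*t^3 + 10.2804*t^2 - 14.2528*t + 6.8644)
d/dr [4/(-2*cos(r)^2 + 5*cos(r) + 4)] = 4*(5 - 4*cos(r))*sin(r)/(5*cos(r) - cos(2*r) + 3)^2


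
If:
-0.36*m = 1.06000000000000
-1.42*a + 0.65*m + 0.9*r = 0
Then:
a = 0.633802816901408*r - 1.34780907668232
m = -2.94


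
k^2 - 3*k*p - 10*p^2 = (k - 5*p)*(k + 2*p)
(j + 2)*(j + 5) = j^2 + 7*j + 10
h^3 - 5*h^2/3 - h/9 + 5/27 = (h - 5/3)*(h - 1/3)*(h + 1/3)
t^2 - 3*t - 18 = (t - 6)*(t + 3)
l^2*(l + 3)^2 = l^4 + 6*l^3 + 9*l^2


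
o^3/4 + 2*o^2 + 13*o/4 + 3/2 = (o/4 + 1/4)*(o + 1)*(o + 6)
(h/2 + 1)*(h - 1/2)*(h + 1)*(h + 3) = h^4/2 + 11*h^3/4 + 4*h^2 + h/4 - 3/2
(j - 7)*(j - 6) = j^2 - 13*j + 42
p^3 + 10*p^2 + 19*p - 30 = (p - 1)*(p + 5)*(p + 6)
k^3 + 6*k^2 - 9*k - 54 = (k - 3)*(k + 3)*(k + 6)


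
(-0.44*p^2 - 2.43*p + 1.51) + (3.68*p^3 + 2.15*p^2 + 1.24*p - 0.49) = 3.68*p^3 + 1.71*p^2 - 1.19*p + 1.02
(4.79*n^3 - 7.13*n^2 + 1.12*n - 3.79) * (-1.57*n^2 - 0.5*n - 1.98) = -7.5203*n^5 + 8.7991*n^4 - 7.6776*n^3 + 19.5077*n^2 - 0.3226*n + 7.5042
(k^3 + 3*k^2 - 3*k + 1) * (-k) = -k^4 - 3*k^3 + 3*k^2 - k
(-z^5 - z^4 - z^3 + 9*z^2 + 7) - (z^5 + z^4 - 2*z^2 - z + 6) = -2*z^5 - 2*z^4 - z^3 + 11*z^2 + z + 1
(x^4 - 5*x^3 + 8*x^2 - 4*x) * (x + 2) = x^5 - 3*x^4 - 2*x^3 + 12*x^2 - 8*x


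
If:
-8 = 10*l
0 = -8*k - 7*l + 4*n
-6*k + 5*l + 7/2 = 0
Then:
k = -1/12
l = -4/5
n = -47/30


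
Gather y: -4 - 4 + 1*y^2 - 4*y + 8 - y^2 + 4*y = 0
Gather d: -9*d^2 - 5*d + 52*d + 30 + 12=-9*d^2 + 47*d + 42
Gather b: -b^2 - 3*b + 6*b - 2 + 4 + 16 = -b^2 + 3*b + 18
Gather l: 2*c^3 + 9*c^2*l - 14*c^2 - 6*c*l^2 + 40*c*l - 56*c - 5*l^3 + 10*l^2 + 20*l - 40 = 2*c^3 - 14*c^2 - 56*c - 5*l^3 + l^2*(10 - 6*c) + l*(9*c^2 + 40*c + 20) - 40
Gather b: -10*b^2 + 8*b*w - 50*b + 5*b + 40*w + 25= -10*b^2 + b*(8*w - 45) + 40*w + 25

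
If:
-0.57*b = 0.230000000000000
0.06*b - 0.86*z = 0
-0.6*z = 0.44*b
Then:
No Solution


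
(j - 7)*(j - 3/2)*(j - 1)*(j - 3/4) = j^4 - 41*j^3/4 + 209*j^2/8 - 99*j/4 + 63/8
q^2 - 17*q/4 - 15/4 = (q - 5)*(q + 3/4)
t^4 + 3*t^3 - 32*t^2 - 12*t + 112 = (t - 4)*(t - 2)*(t + 2)*(t + 7)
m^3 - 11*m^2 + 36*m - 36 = (m - 6)*(m - 3)*(m - 2)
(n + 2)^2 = n^2 + 4*n + 4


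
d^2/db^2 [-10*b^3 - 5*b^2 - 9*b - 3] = -60*b - 10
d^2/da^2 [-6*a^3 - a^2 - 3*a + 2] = -36*a - 2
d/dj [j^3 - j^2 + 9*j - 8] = 3*j^2 - 2*j + 9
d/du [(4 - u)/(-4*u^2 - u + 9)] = (4*u^2 + u - (u - 4)*(8*u + 1) - 9)/(4*u^2 + u - 9)^2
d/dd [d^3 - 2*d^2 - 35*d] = 3*d^2 - 4*d - 35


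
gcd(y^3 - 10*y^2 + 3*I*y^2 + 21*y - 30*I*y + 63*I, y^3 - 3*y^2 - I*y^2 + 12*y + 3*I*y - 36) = y^2 + y*(-3 + 3*I) - 9*I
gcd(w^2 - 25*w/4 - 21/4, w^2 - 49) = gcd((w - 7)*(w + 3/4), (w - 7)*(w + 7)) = w - 7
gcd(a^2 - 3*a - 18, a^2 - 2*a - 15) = a + 3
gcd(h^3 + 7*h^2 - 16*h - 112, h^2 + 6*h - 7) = h + 7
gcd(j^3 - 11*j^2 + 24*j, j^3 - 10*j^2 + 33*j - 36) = j - 3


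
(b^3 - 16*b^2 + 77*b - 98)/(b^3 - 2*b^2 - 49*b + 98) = (b - 7)/(b + 7)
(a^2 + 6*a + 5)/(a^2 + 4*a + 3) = (a + 5)/(a + 3)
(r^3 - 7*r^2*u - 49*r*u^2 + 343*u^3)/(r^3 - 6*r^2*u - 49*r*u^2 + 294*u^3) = (r - 7*u)/(r - 6*u)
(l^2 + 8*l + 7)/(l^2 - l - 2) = (l + 7)/(l - 2)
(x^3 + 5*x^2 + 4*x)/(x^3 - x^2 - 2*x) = (x + 4)/(x - 2)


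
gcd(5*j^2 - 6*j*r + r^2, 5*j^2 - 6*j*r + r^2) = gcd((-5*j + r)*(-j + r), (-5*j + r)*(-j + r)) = 5*j^2 - 6*j*r + r^2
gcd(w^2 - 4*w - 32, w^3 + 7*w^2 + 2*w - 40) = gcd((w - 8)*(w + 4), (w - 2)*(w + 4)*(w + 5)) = w + 4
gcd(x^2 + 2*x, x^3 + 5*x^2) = x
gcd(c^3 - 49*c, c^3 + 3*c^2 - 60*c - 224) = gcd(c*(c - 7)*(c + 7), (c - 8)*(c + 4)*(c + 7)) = c + 7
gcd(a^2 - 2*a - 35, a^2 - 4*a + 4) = 1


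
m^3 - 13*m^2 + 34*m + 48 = (m - 8)*(m - 6)*(m + 1)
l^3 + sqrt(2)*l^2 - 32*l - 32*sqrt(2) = (l - 4*sqrt(2))*(l + sqrt(2))*(l + 4*sqrt(2))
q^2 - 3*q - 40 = (q - 8)*(q + 5)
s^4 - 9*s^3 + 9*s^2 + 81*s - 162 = (s - 6)*(s - 3)^2*(s + 3)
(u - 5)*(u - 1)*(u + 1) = u^3 - 5*u^2 - u + 5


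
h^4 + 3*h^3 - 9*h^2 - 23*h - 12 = (h - 3)*(h + 1)^2*(h + 4)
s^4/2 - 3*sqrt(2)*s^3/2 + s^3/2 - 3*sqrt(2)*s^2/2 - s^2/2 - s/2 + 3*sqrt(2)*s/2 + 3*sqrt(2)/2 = (s/2 + 1/2)*(s - 1)*(s + 1)*(s - 3*sqrt(2))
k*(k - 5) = k^2 - 5*k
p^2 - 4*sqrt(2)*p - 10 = (p - 5*sqrt(2))*(p + sqrt(2))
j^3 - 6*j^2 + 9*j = j*(j - 3)^2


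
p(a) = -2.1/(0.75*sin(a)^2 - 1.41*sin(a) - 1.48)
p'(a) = -2.1*(-1.5*sin(a)*cos(a) + 1.41*cos(a))/(0.75*sin(a)^2 - 1.41*sin(a) - 1.48)^2 = (3.15*sin(a) - 2.961)*cos(a)/(-0.75*sin(a)^2 + 1.41*sin(a) + 1.48)^2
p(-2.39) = 12.53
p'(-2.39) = 132.98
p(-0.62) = 5.15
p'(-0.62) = -23.48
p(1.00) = 0.98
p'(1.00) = -0.04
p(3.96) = 41.27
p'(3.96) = 1388.78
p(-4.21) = 0.98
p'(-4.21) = 0.02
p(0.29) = 1.15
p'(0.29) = -0.59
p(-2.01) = -5.11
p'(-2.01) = 14.66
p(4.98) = -3.64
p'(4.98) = -4.76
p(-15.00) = 8.54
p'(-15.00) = 62.92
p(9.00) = 1.09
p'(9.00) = 0.41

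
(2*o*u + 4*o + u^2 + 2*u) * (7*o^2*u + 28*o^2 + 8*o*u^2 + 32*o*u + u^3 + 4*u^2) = 14*o^3*u^2 + 84*o^3*u + 112*o^3 + 23*o^2*u^3 + 138*o^2*u^2 + 184*o^2*u + 10*o*u^4 + 60*o*u^3 + 80*o*u^2 + u^5 + 6*u^4 + 8*u^3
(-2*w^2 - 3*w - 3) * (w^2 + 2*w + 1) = -2*w^4 - 7*w^3 - 11*w^2 - 9*w - 3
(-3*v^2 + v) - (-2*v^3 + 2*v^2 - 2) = 2*v^3 - 5*v^2 + v + 2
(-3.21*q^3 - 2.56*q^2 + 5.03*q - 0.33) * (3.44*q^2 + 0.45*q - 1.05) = -11.0424*q^5 - 10.2509*q^4 + 19.5217*q^3 + 3.8163*q^2 - 5.43*q + 0.3465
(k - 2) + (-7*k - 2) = -6*k - 4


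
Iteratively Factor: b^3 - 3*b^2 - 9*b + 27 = (b + 3)*(b^2 - 6*b + 9) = (b - 3)*(b + 3)*(b - 3)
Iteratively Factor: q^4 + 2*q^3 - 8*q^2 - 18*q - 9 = (q + 1)*(q^3 + q^2 - 9*q - 9) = (q + 1)^2*(q^2 - 9) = (q + 1)^2*(q + 3)*(q - 3)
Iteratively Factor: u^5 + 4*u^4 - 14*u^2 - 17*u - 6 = (u + 3)*(u^4 + u^3 - 3*u^2 - 5*u - 2) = (u + 1)*(u + 3)*(u^3 - 3*u - 2) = (u + 1)^2*(u + 3)*(u^2 - u - 2) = (u - 2)*(u + 1)^2*(u + 3)*(u + 1)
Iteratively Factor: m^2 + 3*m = (m)*(m + 3)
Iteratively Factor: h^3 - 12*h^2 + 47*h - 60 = (h - 3)*(h^2 - 9*h + 20) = (h - 5)*(h - 3)*(h - 4)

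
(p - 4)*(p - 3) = p^2 - 7*p + 12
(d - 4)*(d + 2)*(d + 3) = d^3 + d^2 - 14*d - 24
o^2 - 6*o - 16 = (o - 8)*(o + 2)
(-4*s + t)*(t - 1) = -4*s*t + 4*s + t^2 - t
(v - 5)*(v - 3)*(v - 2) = v^3 - 10*v^2 + 31*v - 30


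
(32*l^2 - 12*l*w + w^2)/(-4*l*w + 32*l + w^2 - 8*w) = (-8*l + w)/(w - 8)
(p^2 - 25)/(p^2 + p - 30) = (p + 5)/(p + 6)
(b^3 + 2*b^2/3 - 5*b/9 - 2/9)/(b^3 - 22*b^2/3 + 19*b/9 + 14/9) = (b + 1)/(b - 7)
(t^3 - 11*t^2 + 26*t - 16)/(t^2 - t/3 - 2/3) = 3*(t^2 - 10*t + 16)/(3*t + 2)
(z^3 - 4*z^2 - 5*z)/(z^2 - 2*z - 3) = z*(z - 5)/(z - 3)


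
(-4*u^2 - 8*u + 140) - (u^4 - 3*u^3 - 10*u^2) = -u^4 + 3*u^3 + 6*u^2 - 8*u + 140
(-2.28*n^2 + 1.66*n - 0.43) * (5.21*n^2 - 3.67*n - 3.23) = -11.8788*n^4 + 17.0162*n^3 - 0.968100000000001*n^2 - 3.7837*n + 1.3889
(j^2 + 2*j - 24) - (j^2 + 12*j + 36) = -10*j - 60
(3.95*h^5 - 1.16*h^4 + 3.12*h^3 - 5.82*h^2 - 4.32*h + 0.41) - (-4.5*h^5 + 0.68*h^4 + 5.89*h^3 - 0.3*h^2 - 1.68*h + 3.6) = 8.45*h^5 - 1.84*h^4 - 2.77*h^3 - 5.52*h^2 - 2.64*h - 3.19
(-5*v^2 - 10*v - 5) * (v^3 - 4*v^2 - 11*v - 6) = -5*v^5 + 10*v^4 + 90*v^3 + 160*v^2 + 115*v + 30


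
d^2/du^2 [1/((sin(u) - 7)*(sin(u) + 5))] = (-4*sin(u)^4 + 6*sin(u)^3 - 138*sin(u)^2 + 58*sin(u) + 78)/((sin(u) - 7)^3*(sin(u) + 5)^3)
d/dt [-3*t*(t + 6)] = -6*t - 18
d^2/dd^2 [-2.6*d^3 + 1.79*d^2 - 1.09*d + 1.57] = 3.58 - 15.6*d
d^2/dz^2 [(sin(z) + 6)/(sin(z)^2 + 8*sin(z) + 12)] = (2*sin(z) + cos(z)^2 + 1)/(sin(z) + 2)^3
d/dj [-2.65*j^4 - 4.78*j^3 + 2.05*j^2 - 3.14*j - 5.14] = -10.6*j^3 - 14.34*j^2 + 4.1*j - 3.14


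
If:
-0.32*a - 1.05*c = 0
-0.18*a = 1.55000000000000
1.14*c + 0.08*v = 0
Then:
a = -8.61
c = 2.62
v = -37.40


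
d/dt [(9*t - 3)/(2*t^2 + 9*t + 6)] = 3*(-6*t^2 + 4*t + 27)/(4*t^4 + 36*t^3 + 105*t^2 + 108*t + 36)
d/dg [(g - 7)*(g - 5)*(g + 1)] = 3*g^2 - 22*g + 23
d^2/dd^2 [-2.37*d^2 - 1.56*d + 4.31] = -4.74000000000000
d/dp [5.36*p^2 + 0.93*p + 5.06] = 10.72*p + 0.93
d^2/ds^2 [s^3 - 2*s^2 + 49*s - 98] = 6*s - 4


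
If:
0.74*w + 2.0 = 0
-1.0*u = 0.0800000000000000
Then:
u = -0.08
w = -2.70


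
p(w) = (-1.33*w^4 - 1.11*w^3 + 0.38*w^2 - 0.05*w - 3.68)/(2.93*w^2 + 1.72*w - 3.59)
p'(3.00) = -2.72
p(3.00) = -4.94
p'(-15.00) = 13.50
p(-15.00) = -100.82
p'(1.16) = 6.29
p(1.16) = -3.14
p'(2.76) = -2.46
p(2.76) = -4.32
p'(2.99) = -2.71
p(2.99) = -4.92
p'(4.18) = -3.87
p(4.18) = -8.84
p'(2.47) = -2.13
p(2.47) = -3.65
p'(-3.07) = 2.43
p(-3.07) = -4.59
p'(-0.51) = -0.16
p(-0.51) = 0.94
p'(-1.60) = -28.40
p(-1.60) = -5.87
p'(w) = (-5.86*w - 1.72)*(-1.33*w^4 - 1.11*w^3 + 0.38*w^2 - 0.05*w - 3.68)/(2.93*w^2 + 1.72*w - 3.59)^2 + (-5.32*w^3 - 3.33*w^2 + 0.76*w - 0.05)/(2.93*w^2 + 1.72*w - 3.59)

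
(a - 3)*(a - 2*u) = a^2 - 2*a*u - 3*a + 6*u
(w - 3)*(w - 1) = w^2 - 4*w + 3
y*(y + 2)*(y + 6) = y^3 + 8*y^2 + 12*y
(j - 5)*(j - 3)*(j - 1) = j^3 - 9*j^2 + 23*j - 15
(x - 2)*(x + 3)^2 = x^3 + 4*x^2 - 3*x - 18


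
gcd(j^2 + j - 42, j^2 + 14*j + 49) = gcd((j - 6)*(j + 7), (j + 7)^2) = j + 7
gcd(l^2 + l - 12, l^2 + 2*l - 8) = l + 4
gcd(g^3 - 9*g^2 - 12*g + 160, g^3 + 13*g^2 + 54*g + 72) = g + 4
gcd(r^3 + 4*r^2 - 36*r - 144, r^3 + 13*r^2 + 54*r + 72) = r^2 + 10*r + 24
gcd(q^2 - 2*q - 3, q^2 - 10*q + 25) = 1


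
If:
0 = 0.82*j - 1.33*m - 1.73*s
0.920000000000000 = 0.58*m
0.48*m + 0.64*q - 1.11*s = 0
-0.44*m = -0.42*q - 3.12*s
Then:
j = 3.23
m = 1.59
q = -0.65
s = 0.31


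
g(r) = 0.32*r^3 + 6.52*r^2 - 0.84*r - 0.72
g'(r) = 0.96*r^2 + 13.04*r - 0.84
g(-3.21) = 58.57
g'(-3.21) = -32.81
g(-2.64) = 41.05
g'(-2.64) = -28.57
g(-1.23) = 9.58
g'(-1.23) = -15.43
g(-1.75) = 19.00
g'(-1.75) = -20.72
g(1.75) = 19.49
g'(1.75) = 24.92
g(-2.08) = 26.36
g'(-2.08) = -23.81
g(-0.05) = -0.66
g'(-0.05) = -1.49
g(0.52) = 0.65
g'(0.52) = 6.20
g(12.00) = 1481.04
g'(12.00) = 293.88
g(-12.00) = 395.28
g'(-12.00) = -19.08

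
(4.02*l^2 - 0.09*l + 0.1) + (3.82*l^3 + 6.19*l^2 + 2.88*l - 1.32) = 3.82*l^3 + 10.21*l^2 + 2.79*l - 1.22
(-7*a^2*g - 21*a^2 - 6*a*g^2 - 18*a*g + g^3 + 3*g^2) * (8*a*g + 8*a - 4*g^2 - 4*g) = -56*a^3*g^2 - 224*a^3*g - 168*a^3 - 20*a^2*g^3 - 80*a^2*g^2 - 60*a^2*g + 32*a*g^4 + 128*a*g^3 + 96*a*g^2 - 4*g^5 - 16*g^4 - 12*g^3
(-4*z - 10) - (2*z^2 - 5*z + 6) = -2*z^2 + z - 16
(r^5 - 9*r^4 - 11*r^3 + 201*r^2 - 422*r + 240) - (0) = r^5 - 9*r^4 - 11*r^3 + 201*r^2 - 422*r + 240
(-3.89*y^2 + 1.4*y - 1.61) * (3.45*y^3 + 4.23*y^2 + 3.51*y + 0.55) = -13.4205*y^5 - 11.6247*y^4 - 13.2864*y^3 - 4.0358*y^2 - 4.8811*y - 0.8855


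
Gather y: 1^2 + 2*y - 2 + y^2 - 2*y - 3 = y^2 - 4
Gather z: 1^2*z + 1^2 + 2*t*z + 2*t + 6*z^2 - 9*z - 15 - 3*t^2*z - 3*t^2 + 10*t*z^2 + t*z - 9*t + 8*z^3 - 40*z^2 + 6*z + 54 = -3*t^2 - 7*t + 8*z^3 + z^2*(10*t - 34) + z*(-3*t^2 + 3*t - 2) + 40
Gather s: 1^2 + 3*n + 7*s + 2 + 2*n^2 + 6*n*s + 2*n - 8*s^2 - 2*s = 2*n^2 + 5*n - 8*s^2 + s*(6*n + 5) + 3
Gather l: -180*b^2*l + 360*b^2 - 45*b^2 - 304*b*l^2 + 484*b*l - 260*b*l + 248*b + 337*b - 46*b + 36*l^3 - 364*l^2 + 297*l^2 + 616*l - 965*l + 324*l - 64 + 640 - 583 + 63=315*b^2 + 539*b + 36*l^3 + l^2*(-304*b - 67) + l*(-180*b^2 + 224*b - 25) + 56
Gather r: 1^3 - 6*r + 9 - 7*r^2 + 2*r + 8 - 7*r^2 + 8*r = -14*r^2 + 4*r + 18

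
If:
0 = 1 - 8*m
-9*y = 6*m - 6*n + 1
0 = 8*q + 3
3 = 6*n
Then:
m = 1/8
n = 1/2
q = -3/8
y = 5/36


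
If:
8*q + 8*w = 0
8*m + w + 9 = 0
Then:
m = -w/8 - 9/8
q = -w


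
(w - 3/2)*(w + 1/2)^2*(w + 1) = w^4 + w^3/2 - 7*w^2/4 - 13*w/8 - 3/8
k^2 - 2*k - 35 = (k - 7)*(k + 5)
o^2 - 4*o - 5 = (o - 5)*(o + 1)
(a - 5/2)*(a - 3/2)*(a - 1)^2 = a^4 - 6*a^3 + 51*a^2/4 - 23*a/2 + 15/4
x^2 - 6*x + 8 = (x - 4)*(x - 2)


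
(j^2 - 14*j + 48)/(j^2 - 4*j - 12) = (j - 8)/(j + 2)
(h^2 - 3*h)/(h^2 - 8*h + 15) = h/(h - 5)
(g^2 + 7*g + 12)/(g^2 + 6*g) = (g^2 + 7*g + 12)/(g*(g + 6))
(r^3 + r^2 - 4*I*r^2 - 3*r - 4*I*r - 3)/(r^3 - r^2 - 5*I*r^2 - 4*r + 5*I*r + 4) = (r^2 + r*(1 - 3*I) - 3*I)/(r^2 - r*(1 + 4*I) + 4*I)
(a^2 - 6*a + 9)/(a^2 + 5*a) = (a^2 - 6*a + 9)/(a*(a + 5))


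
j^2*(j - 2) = j^3 - 2*j^2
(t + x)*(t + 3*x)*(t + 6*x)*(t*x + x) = t^4*x + 10*t^3*x^2 + t^3*x + 27*t^2*x^3 + 10*t^2*x^2 + 18*t*x^4 + 27*t*x^3 + 18*x^4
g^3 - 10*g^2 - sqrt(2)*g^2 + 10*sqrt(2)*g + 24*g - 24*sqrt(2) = (g - 6)*(g - 4)*(g - sqrt(2))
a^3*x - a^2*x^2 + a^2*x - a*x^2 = a*(a - x)*(a*x + x)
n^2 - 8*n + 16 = (n - 4)^2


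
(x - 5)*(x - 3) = x^2 - 8*x + 15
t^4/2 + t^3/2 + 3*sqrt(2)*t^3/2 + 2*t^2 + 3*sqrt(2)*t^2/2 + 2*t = t*(t/2 + 1/2)*(t + sqrt(2))*(t + 2*sqrt(2))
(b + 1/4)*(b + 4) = b^2 + 17*b/4 + 1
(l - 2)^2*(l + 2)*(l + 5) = l^4 + 3*l^3 - 14*l^2 - 12*l + 40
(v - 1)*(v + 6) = v^2 + 5*v - 6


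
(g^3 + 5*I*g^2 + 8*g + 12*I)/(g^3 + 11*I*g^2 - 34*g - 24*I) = (g - 2*I)/(g + 4*I)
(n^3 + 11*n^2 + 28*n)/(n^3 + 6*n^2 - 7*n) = (n + 4)/(n - 1)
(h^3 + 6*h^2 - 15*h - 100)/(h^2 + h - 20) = h + 5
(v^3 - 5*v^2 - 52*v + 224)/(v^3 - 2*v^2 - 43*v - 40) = (v^2 + 3*v - 28)/(v^2 + 6*v + 5)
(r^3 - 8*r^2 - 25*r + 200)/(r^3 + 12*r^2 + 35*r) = (r^2 - 13*r + 40)/(r*(r + 7))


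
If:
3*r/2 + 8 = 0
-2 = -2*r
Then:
No Solution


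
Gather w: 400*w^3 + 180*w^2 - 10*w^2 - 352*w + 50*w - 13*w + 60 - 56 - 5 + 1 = 400*w^3 + 170*w^2 - 315*w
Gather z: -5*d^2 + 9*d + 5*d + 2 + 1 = -5*d^2 + 14*d + 3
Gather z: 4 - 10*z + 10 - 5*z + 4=18 - 15*z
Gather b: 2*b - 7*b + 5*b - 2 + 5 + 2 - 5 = 0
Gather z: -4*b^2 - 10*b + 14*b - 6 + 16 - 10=-4*b^2 + 4*b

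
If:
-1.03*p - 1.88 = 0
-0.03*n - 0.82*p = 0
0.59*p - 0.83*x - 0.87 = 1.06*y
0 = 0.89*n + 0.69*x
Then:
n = 49.89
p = -1.83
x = -64.35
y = 48.55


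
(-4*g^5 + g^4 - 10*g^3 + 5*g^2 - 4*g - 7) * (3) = -12*g^5 + 3*g^4 - 30*g^3 + 15*g^2 - 12*g - 21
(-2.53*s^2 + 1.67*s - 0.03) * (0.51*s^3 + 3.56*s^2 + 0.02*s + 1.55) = -1.2903*s^5 - 8.1551*s^4 + 5.8793*s^3 - 3.9949*s^2 + 2.5879*s - 0.0465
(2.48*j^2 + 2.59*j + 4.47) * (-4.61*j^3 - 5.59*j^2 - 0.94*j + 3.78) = -11.4328*j^5 - 25.8031*j^4 - 37.416*j^3 - 18.0475*j^2 + 5.5884*j + 16.8966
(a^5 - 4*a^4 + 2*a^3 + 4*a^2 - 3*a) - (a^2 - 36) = a^5 - 4*a^4 + 2*a^3 + 3*a^2 - 3*a + 36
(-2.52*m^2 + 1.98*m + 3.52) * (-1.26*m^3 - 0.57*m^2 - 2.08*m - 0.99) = 3.1752*m^5 - 1.0584*m^4 - 0.3222*m^3 - 3.63*m^2 - 9.2818*m - 3.4848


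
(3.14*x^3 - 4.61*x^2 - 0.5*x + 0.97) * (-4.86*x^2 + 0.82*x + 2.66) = -15.2604*x^5 + 24.9794*x^4 + 7.0022*x^3 - 17.3868*x^2 - 0.5346*x + 2.5802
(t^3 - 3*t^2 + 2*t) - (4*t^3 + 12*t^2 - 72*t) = -3*t^3 - 15*t^2 + 74*t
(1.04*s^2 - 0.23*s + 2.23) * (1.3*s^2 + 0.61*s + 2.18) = 1.352*s^4 + 0.3354*s^3 + 5.0259*s^2 + 0.8589*s + 4.8614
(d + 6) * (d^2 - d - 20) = d^3 + 5*d^2 - 26*d - 120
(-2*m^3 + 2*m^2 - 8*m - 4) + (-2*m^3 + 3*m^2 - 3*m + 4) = -4*m^3 + 5*m^2 - 11*m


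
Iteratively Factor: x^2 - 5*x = (x)*(x - 5)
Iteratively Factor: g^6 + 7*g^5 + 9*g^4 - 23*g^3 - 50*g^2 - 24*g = (g + 4)*(g^5 + 3*g^4 - 3*g^3 - 11*g^2 - 6*g) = (g + 1)*(g + 4)*(g^4 + 2*g^3 - 5*g^2 - 6*g) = g*(g + 1)*(g + 4)*(g^3 + 2*g^2 - 5*g - 6) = g*(g - 2)*(g + 1)*(g + 4)*(g^2 + 4*g + 3) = g*(g - 2)*(g + 1)*(g + 3)*(g + 4)*(g + 1)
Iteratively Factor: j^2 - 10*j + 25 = (j - 5)*(j - 5)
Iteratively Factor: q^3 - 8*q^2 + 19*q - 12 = (q - 4)*(q^2 - 4*q + 3) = (q - 4)*(q - 3)*(q - 1)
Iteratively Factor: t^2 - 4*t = (t - 4)*(t)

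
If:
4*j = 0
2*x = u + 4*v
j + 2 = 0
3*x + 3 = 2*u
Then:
No Solution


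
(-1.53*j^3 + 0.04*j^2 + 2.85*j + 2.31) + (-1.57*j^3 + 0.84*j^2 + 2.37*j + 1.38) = -3.1*j^3 + 0.88*j^2 + 5.22*j + 3.69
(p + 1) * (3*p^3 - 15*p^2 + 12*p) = 3*p^4 - 12*p^3 - 3*p^2 + 12*p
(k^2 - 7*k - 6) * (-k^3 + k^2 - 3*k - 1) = -k^5 + 8*k^4 - 4*k^3 + 14*k^2 + 25*k + 6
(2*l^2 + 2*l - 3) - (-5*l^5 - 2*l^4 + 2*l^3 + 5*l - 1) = 5*l^5 + 2*l^4 - 2*l^3 + 2*l^2 - 3*l - 2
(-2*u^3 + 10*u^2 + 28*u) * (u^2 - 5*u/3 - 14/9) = -2*u^5 + 40*u^4/3 + 130*u^3/9 - 560*u^2/9 - 392*u/9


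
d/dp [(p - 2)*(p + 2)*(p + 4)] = 3*p^2 + 8*p - 4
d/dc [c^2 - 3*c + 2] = 2*c - 3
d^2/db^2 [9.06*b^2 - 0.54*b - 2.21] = 18.1200000000000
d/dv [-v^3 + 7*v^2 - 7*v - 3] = -3*v^2 + 14*v - 7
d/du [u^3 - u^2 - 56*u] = 3*u^2 - 2*u - 56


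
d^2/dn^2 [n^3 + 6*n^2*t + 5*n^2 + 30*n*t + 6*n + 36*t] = 6*n + 12*t + 10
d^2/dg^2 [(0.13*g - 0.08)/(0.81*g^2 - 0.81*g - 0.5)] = ((0.3402 - 0.6318*g)*(-0.81*g^2 + 0.81*g + 0.5) - (0.13*g - 0.08)*(1.62*g - 0.81)*(3.24*g - 1.62))/(-0.81*g^2 + 0.81*g + 0.5)^3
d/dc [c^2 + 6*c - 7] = 2*c + 6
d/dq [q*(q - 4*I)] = 2*q - 4*I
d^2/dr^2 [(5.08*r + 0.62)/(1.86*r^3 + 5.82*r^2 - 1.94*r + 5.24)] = (105.448608*r^5 + 355.69152*r^4 + 488.190912*r^3 - 481.558464*r^2 - 1007.800848*r + 70.133328)/(6.434856*r^9 + 60.404616*r^8 + 168.87312*r^7 + 125.516952*r^6 + 164.207808*r^5 + 484.738488*r^4 - 209.070728*r^3 + 538.573488*r^2 - 159.803232*r + 143.877824)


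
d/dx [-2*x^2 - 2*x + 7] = -4*x - 2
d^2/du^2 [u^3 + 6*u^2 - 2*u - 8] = 6*u + 12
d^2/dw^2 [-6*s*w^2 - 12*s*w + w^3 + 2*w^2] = -12*s + 6*w + 4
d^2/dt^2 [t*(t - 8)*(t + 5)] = 6*t - 6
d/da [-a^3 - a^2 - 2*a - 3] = -3*a^2 - 2*a - 2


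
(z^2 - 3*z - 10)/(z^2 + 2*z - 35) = (z + 2)/(z + 7)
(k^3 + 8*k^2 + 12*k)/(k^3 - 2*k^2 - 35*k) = (k^2 + 8*k + 12)/(k^2 - 2*k - 35)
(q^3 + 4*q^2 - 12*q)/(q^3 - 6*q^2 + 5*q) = (q^2 + 4*q - 12)/(q^2 - 6*q + 5)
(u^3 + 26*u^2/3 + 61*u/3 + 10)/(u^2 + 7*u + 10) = (u^2 + 11*u/3 + 2)/(u + 2)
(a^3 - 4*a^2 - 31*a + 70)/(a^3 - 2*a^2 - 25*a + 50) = (a - 7)/(a - 5)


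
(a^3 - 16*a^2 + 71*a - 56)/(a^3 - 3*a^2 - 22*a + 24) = (a^2 - 15*a + 56)/(a^2 - 2*a - 24)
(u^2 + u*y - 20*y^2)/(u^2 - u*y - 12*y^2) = (u + 5*y)/(u + 3*y)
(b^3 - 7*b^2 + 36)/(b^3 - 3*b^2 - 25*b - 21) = (-b^3 + 7*b^2 - 36)/(-b^3 + 3*b^2 + 25*b + 21)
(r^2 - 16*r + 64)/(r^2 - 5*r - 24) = (r - 8)/(r + 3)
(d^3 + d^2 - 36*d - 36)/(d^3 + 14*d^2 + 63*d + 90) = (d^2 - 5*d - 6)/(d^2 + 8*d + 15)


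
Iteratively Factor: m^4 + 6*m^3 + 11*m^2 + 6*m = (m + 1)*(m^3 + 5*m^2 + 6*m) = (m + 1)*(m + 2)*(m^2 + 3*m) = m*(m + 1)*(m + 2)*(m + 3)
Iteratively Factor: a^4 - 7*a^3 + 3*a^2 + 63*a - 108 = (a - 3)*(a^3 - 4*a^2 - 9*a + 36) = (a - 3)^2*(a^2 - a - 12) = (a - 4)*(a - 3)^2*(a + 3)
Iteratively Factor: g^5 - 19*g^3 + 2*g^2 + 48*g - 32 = (g + 4)*(g^4 - 4*g^3 - 3*g^2 + 14*g - 8) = (g + 2)*(g + 4)*(g^3 - 6*g^2 + 9*g - 4) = (g - 1)*(g + 2)*(g + 4)*(g^2 - 5*g + 4) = (g - 4)*(g - 1)*(g + 2)*(g + 4)*(g - 1)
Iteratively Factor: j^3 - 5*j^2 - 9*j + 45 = (j - 3)*(j^2 - 2*j - 15) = (j - 5)*(j - 3)*(j + 3)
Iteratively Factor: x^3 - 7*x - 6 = (x - 3)*(x^2 + 3*x + 2) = (x - 3)*(x + 2)*(x + 1)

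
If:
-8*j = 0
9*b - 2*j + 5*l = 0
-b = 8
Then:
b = -8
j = 0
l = 72/5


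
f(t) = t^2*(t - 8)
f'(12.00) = 240.00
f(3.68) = -58.50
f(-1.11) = -11.22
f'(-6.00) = 204.00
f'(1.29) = -15.65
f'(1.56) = -17.66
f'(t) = t^2 + 2*t*(t - 8) = t*(3*t - 16)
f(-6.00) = -504.00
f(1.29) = -11.17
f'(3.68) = -18.25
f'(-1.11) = 21.46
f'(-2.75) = 66.69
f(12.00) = 576.00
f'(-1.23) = 24.22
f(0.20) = -0.31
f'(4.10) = -15.17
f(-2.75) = -81.30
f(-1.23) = -13.96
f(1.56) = -15.67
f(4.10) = -65.56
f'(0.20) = -3.08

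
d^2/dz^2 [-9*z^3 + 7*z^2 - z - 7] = 14 - 54*z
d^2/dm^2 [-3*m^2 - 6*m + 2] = -6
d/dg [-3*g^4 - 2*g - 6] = -12*g^3 - 2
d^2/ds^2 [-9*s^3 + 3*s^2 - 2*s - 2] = 6 - 54*s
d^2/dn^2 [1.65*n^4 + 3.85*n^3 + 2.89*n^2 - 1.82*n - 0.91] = 19.8*n^2 + 23.1*n + 5.78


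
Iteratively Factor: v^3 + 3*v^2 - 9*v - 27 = (v + 3)*(v^2 - 9) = (v - 3)*(v + 3)*(v + 3)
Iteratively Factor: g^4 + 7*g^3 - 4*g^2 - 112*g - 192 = (g + 4)*(g^3 + 3*g^2 - 16*g - 48) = (g - 4)*(g + 4)*(g^2 + 7*g + 12) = (g - 4)*(g + 4)^2*(g + 3)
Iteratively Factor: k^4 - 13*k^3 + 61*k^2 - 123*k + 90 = (k - 3)*(k^3 - 10*k^2 + 31*k - 30) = (k - 3)*(k - 2)*(k^2 - 8*k + 15) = (k - 3)^2*(k - 2)*(k - 5)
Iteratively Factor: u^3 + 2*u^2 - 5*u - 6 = (u + 3)*(u^2 - u - 2) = (u + 1)*(u + 3)*(u - 2)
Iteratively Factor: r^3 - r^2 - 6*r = (r + 2)*(r^2 - 3*r) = r*(r + 2)*(r - 3)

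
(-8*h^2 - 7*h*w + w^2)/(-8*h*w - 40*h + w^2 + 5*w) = (h + w)/(w + 5)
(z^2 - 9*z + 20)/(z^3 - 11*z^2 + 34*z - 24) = (z - 5)/(z^2 - 7*z + 6)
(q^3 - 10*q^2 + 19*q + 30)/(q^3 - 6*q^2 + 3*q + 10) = (q - 6)/(q - 2)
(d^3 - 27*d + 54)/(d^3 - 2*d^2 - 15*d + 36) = (d + 6)/(d + 4)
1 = 1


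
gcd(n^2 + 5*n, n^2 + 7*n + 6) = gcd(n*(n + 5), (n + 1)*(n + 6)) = 1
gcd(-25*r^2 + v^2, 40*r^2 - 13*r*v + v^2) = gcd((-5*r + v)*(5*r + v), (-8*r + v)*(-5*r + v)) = 5*r - v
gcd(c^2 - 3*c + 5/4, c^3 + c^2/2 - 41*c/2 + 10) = c - 1/2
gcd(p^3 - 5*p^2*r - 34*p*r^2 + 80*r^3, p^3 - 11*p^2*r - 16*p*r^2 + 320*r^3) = p^2 - 3*p*r - 40*r^2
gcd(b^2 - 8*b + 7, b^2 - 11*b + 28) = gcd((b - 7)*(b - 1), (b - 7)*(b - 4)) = b - 7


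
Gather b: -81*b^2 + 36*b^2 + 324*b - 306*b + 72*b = -45*b^2 + 90*b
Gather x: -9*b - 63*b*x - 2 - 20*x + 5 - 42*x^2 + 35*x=-9*b - 42*x^2 + x*(15 - 63*b) + 3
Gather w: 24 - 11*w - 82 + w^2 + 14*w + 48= w^2 + 3*w - 10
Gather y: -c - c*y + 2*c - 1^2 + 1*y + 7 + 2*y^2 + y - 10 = c + 2*y^2 + y*(2 - c) - 4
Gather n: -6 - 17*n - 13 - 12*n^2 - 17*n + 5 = -12*n^2 - 34*n - 14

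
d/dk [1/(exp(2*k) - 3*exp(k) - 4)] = (3 - 2*exp(k))*exp(k)/(-exp(2*k) + 3*exp(k) + 4)^2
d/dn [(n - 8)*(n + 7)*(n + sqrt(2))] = 3*n^2 - 2*n + 2*sqrt(2)*n - 56 - sqrt(2)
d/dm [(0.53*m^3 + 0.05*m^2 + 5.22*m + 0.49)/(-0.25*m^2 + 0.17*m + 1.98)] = (-0.1325*m^4 + 0.1802*m^3 + 4.4617*m^2 + 0.443*m + 10.2523)/(0.0625*m^4 - 0.085*m^3 - 0.9611*m^2 + 0.6732*m + 3.9204)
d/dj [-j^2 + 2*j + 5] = 2 - 2*j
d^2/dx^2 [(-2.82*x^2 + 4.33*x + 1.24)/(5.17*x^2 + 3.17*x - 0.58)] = (323.90567*x^3 + 148.126704*x^2 + 199.837044*x + 46.38278)/(138.188413*x^6 + 254.191839*x^5 + 109.350153*x^4 - 25.178359*x^3 - 12.267522*x^2 + 3.199164*x - 0.195112)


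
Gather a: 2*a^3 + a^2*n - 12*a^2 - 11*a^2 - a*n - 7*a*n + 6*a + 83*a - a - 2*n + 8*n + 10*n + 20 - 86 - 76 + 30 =2*a^3 + a^2*(n - 23) + a*(88 - 8*n) + 16*n - 112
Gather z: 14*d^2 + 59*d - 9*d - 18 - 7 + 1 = 14*d^2 + 50*d - 24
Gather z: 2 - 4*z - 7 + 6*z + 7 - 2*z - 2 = 0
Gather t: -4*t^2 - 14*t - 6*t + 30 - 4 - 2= -4*t^2 - 20*t + 24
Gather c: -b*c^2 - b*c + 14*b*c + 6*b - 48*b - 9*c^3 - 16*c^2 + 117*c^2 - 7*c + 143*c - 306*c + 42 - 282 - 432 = -42*b - 9*c^3 + c^2*(101 - b) + c*(13*b - 170) - 672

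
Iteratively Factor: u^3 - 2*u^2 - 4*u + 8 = (u - 2)*(u^2 - 4) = (u - 2)^2*(u + 2)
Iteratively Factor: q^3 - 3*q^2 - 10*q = (q)*(q^2 - 3*q - 10) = q*(q + 2)*(q - 5)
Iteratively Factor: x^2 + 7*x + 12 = (x + 4)*(x + 3)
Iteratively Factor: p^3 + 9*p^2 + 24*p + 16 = (p + 4)*(p^2 + 5*p + 4) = (p + 1)*(p + 4)*(p + 4)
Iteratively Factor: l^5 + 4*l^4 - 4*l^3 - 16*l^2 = (l + 2)*(l^4 + 2*l^3 - 8*l^2) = l*(l + 2)*(l^3 + 2*l^2 - 8*l) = l*(l - 2)*(l + 2)*(l^2 + 4*l) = l^2*(l - 2)*(l + 2)*(l + 4)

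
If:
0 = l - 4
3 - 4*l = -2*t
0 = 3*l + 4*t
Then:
No Solution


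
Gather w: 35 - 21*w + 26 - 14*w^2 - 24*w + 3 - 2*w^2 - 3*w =-16*w^2 - 48*w + 64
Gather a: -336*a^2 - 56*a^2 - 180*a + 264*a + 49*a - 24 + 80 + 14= -392*a^2 + 133*a + 70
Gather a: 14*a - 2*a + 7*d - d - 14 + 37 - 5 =12*a + 6*d + 18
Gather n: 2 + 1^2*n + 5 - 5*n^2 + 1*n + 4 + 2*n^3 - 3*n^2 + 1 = 2*n^3 - 8*n^2 + 2*n + 12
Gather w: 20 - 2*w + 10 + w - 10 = 20 - w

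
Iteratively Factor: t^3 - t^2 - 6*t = (t - 3)*(t^2 + 2*t) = (t - 3)*(t + 2)*(t)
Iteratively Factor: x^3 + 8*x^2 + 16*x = (x + 4)*(x^2 + 4*x) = (x + 4)^2*(x)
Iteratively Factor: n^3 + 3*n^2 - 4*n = (n - 1)*(n^2 + 4*n) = n*(n - 1)*(n + 4)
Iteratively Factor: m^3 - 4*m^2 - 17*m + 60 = (m - 5)*(m^2 + m - 12) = (m - 5)*(m - 3)*(m + 4)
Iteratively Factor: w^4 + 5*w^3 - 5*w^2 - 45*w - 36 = (w + 3)*(w^3 + 2*w^2 - 11*w - 12) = (w + 3)*(w + 4)*(w^2 - 2*w - 3) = (w - 3)*(w + 3)*(w + 4)*(w + 1)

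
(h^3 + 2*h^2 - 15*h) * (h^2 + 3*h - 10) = h^5 + 5*h^4 - 19*h^3 - 65*h^2 + 150*h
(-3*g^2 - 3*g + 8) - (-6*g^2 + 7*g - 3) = 3*g^2 - 10*g + 11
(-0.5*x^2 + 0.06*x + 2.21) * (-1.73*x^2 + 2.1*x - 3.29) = 0.865*x^4 - 1.1538*x^3 - 2.0523*x^2 + 4.4436*x - 7.2709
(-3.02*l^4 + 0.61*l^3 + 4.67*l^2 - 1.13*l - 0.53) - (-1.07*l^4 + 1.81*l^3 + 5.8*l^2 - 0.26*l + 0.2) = -1.95*l^4 - 1.2*l^3 - 1.13*l^2 - 0.87*l - 0.73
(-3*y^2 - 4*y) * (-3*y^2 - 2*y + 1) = 9*y^4 + 18*y^3 + 5*y^2 - 4*y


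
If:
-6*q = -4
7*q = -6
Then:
No Solution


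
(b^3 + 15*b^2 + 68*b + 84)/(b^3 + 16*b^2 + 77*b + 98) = (b + 6)/(b + 7)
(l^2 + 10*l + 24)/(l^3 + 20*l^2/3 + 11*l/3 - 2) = 3*(l + 4)/(3*l^2 + 2*l - 1)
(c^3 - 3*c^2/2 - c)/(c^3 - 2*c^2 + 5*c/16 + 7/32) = 16*c*(2*c^2 - 3*c - 2)/(32*c^3 - 64*c^2 + 10*c + 7)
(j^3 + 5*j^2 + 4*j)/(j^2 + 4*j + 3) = j*(j + 4)/(j + 3)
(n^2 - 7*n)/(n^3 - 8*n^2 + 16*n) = (n - 7)/(n^2 - 8*n + 16)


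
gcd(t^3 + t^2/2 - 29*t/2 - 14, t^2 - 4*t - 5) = t + 1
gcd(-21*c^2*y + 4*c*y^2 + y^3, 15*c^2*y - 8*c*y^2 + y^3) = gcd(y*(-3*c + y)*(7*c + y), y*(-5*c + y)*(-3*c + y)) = -3*c*y + y^2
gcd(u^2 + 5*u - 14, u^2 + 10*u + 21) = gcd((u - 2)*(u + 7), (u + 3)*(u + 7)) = u + 7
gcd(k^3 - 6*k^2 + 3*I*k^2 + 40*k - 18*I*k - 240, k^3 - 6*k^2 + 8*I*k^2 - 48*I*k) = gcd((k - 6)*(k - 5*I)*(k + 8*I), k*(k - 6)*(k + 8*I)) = k^2 + k*(-6 + 8*I) - 48*I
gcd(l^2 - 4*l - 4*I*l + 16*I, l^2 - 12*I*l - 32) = l - 4*I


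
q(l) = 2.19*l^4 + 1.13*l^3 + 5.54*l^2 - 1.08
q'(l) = 8.76*l^3 + 3.39*l^2 + 11.08*l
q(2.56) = 148.24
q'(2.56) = 197.55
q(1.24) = 14.77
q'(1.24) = 35.65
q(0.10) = -1.02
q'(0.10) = 1.15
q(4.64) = 1246.19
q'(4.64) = 999.50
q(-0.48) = 0.19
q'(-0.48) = -5.51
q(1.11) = 10.62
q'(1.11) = 28.46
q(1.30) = 17.02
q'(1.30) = 39.38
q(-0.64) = 1.26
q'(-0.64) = -8.00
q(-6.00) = 2792.52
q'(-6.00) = -1836.60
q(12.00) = 48161.16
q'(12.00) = 15758.40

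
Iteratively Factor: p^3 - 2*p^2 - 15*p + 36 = (p + 4)*(p^2 - 6*p + 9) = (p - 3)*(p + 4)*(p - 3)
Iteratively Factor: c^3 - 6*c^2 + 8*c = (c)*(c^2 - 6*c + 8) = c*(c - 4)*(c - 2)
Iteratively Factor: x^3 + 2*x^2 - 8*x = (x)*(x^2 + 2*x - 8) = x*(x - 2)*(x + 4)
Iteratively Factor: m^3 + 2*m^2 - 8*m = (m)*(m^2 + 2*m - 8) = m*(m + 4)*(m - 2)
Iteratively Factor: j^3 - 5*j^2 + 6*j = (j - 2)*(j^2 - 3*j) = j*(j - 2)*(j - 3)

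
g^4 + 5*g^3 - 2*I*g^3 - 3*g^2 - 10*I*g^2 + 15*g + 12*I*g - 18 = (g - 1)*(g + 6)*(g - 3*I)*(g + I)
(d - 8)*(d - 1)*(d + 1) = d^3 - 8*d^2 - d + 8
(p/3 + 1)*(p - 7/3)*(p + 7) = p^3/3 + 23*p^2/9 - 7*p/9 - 49/3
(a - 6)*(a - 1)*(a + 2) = a^3 - 5*a^2 - 8*a + 12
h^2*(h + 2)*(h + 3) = h^4 + 5*h^3 + 6*h^2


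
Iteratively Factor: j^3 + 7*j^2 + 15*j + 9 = (j + 1)*(j^2 + 6*j + 9) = (j + 1)*(j + 3)*(j + 3)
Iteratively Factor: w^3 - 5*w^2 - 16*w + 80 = (w - 5)*(w^2 - 16) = (w - 5)*(w + 4)*(w - 4)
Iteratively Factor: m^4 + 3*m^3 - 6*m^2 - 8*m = (m)*(m^3 + 3*m^2 - 6*m - 8) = m*(m + 1)*(m^2 + 2*m - 8) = m*(m - 2)*(m + 1)*(m + 4)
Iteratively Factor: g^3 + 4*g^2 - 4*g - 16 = (g + 2)*(g^2 + 2*g - 8) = (g - 2)*(g + 2)*(g + 4)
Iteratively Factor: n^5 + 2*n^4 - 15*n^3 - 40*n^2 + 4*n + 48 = (n - 1)*(n^4 + 3*n^3 - 12*n^2 - 52*n - 48) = (n - 1)*(n + 2)*(n^3 + n^2 - 14*n - 24) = (n - 1)*(n + 2)*(n + 3)*(n^2 - 2*n - 8) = (n - 1)*(n + 2)^2*(n + 3)*(n - 4)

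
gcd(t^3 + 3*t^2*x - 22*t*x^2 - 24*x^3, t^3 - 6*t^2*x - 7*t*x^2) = t + x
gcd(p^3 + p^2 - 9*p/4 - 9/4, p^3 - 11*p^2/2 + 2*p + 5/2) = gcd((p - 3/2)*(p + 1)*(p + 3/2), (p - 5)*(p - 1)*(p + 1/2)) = 1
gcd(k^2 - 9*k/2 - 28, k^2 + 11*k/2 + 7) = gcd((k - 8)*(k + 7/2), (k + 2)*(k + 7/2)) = k + 7/2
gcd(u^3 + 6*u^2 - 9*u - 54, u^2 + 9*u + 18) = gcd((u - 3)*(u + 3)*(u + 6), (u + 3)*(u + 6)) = u^2 + 9*u + 18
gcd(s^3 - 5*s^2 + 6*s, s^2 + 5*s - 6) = 1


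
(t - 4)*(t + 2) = t^2 - 2*t - 8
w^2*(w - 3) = w^3 - 3*w^2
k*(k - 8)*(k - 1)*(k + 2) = k^4 - 7*k^3 - 10*k^2 + 16*k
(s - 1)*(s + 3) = s^2 + 2*s - 3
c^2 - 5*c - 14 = (c - 7)*(c + 2)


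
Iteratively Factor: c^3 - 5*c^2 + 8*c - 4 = (c - 2)*(c^2 - 3*c + 2) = (c - 2)^2*(c - 1)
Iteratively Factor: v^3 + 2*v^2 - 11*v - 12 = (v + 1)*(v^2 + v - 12) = (v - 3)*(v + 1)*(v + 4)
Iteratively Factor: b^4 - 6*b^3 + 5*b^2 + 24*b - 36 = (b - 3)*(b^3 - 3*b^2 - 4*b + 12) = (b - 3)*(b - 2)*(b^2 - b - 6) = (b - 3)^2*(b - 2)*(b + 2)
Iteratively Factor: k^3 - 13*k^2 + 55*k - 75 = (k - 5)*(k^2 - 8*k + 15) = (k - 5)*(k - 3)*(k - 5)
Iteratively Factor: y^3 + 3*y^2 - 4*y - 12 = (y + 2)*(y^2 + y - 6) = (y - 2)*(y + 2)*(y + 3)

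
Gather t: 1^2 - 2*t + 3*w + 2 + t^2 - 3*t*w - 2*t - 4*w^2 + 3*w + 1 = t^2 + t*(-3*w - 4) - 4*w^2 + 6*w + 4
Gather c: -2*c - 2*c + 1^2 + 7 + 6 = 14 - 4*c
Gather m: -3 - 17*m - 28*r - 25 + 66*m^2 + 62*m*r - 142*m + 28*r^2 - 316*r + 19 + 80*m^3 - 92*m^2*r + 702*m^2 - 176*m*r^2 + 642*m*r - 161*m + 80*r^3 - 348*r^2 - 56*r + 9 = 80*m^3 + m^2*(768 - 92*r) + m*(-176*r^2 + 704*r - 320) + 80*r^3 - 320*r^2 - 400*r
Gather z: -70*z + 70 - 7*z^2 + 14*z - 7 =-7*z^2 - 56*z + 63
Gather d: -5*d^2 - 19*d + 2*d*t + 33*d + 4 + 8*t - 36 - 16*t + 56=-5*d^2 + d*(2*t + 14) - 8*t + 24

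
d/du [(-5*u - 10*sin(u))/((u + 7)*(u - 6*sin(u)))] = 5*(-8*u^2*cos(u) + u^2 + 4*u*sin(u) - 56*u*cos(u) - 12*sin(u)^2 + 56*sin(u))/((u + 7)^2*(u - 6*sin(u))^2)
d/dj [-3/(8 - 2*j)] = -3/(2*(j - 4)^2)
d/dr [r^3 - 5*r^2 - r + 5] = 3*r^2 - 10*r - 1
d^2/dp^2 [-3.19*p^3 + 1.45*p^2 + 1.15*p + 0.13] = 2.9 - 19.14*p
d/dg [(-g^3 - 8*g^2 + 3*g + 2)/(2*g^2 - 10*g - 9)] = (-2*g^4 + 20*g^3 + 101*g^2 + 136*g - 7)/(4*g^4 - 40*g^3 + 64*g^2 + 180*g + 81)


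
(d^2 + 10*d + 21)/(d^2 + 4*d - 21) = (d + 3)/(d - 3)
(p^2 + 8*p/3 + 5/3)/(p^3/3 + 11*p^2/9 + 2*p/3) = 3*(3*p^2 + 8*p + 5)/(p*(3*p^2 + 11*p + 6))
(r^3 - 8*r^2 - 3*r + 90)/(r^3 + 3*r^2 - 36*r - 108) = (r - 5)/(r + 6)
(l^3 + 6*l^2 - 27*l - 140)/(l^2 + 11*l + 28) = l - 5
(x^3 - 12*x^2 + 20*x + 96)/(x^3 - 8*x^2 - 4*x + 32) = (x - 6)/(x - 2)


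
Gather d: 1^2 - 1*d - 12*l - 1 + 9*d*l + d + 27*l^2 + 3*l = 9*d*l + 27*l^2 - 9*l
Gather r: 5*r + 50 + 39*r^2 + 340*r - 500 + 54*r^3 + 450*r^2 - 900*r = 54*r^3 + 489*r^2 - 555*r - 450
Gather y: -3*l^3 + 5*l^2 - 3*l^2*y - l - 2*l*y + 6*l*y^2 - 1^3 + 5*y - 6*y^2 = -3*l^3 + 5*l^2 - l + y^2*(6*l - 6) + y*(-3*l^2 - 2*l + 5) - 1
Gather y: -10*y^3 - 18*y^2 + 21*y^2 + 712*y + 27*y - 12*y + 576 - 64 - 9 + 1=-10*y^3 + 3*y^2 + 727*y + 504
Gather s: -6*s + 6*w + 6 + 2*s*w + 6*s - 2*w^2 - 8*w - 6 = 2*s*w - 2*w^2 - 2*w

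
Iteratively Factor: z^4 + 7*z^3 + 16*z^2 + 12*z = (z + 3)*(z^3 + 4*z^2 + 4*z) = (z + 2)*(z + 3)*(z^2 + 2*z) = z*(z + 2)*(z + 3)*(z + 2)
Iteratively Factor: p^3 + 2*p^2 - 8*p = (p)*(p^2 + 2*p - 8) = p*(p + 4)*(p - 2)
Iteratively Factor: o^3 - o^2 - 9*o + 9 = (o + 3)*(o^2 - 4*o + 3) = (o - 3)*(o + 3)*(o - 1)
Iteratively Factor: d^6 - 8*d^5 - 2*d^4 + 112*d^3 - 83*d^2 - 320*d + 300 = (d - 5)*(d^5 - 3*d^4 - 17*d^3 + 27*d^2 + 52*d - 60) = (d - 5)^2*(d^4 + 2*d^3 - 7*d^2 - 8*d + 12) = (d - 5)^2*(d + 2)*(d^3 - 7*d + 6) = (d - 5)^2*(d - 2)*(d + 2)*(d^2 + 2*d - 3) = (d - 5)^2*(d - 2)*(d + 2)*(d + 3)*(d - 1)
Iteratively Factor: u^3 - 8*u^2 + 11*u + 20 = (u - 4)*(u^2 - 4*u - 5) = (u - 5)*(u - 4)*(u + 1)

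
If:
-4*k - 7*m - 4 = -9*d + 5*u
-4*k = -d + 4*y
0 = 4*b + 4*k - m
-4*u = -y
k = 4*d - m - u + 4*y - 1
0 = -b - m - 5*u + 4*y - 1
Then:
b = 65/3771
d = -316/3771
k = -71/419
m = -2296/3771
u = 140/3771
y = 560/3771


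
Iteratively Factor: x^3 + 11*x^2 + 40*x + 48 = (x + 4)*(x^2 + 7*x + 12) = (x + 4)^2*(x + 3)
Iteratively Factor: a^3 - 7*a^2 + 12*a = (a - 4)*(a^2 - 3*a) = (a - 4)*(a - 3)*(a)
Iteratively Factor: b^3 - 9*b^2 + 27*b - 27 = (b - 3)*(b^2 - 6*b + 9) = (b - 3)^2*(b - 3)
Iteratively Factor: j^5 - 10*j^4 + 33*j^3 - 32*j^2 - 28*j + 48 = (j - 2)*(j^4 - 8*j^3 + 17*j^2 + 2*j - 24) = (j - 2)*(j + 1)*(j^3 - 9*j^2 + 26*j - 24) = (j - 3)*(j - 2)*(j + 1)*(j^2 - 6*j + 8) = (j - 4)*(j - 3)*(j - 2)*(j + 1)*(j - 2)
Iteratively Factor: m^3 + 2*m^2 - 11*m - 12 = (m - 3)*(m^2 + 5*m + 4) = (m - 3)*(m + 1)*(m + 4)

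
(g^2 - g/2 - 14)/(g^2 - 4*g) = (g + 7/2)/g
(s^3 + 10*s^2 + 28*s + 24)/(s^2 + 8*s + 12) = s + 2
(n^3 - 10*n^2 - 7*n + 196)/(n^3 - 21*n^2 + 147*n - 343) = (n + 4)/(n - 7)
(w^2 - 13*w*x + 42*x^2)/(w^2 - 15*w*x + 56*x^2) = (-w + 6*x)/(-w + 8*x)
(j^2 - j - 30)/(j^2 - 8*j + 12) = (j + 5)/(j - 2)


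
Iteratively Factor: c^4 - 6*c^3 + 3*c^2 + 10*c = (c - 5)*(c^3 - c^2 - 2*c) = (c - 5)*(c + 1)*(c^2 - 2*c) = c*(c - 5)*(c + 1)*(c - 2)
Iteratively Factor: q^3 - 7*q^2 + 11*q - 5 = (q - 5)*(q^2 - 2*q + 1) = (q - 5)*(q - 1)*(q - 1)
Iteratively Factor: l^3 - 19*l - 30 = (l - 5)*(l^2 + 5*l + 6) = (l - 5)*(l + 2)*(l + 3)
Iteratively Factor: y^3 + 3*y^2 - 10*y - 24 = (y + 2)*(y^2 + y - 12) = (y - 3)*(y + 2)*(y + 4)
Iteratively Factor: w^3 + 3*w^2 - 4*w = (w)*(w^2 + 3*w - 4) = w*(w + 4)*(w - 1)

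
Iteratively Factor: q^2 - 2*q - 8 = (q - 4)*(q + 2)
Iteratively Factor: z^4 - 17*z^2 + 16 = (z - 1)*(z^3 + z^2 - 16*z - 16) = (z - 1)*(z + 1)*(z^2 - 16) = (z - 1)*(z + 1)*(z + 4)*(z - 4)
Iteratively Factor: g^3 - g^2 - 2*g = (g - 2)*(g^2 + g) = g*(g - 2)*(g + 1)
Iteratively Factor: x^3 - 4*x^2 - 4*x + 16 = (x - 2)*(x^2 - 2*x - 8) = (x - 2)*(x + 2)*(x - 4)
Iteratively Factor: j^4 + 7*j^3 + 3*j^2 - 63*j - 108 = (j - 3)*(j^3 + 10*j^2 + 33*j + 36) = (j - 3)*(j + 3)*(j^2 + 7*j + 12) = (j - 3)*(j + 3)^2*(j + 4)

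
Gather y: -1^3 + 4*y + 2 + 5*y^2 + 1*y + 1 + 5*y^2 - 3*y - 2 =10*y^2 + 2*y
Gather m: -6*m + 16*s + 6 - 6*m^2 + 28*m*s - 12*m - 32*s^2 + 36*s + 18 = -6*m^2 + m*(28*s - 18) - 32*s^2 + 52*s + 24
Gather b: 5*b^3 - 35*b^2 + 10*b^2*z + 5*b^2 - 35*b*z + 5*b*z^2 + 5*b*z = 5*b^3 + b^2*(10*z - 30) + b*(5*z^2 - 30*z)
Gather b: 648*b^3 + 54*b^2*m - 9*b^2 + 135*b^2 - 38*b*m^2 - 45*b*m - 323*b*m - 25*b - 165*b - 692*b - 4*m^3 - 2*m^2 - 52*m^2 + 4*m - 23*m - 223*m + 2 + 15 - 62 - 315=648*b^3 + b^2*(54*m + 126) + b*(-38*m^2 - 368*m - 882) - 4*m^3 - 54*m^2 - 242*m - 360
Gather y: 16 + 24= 40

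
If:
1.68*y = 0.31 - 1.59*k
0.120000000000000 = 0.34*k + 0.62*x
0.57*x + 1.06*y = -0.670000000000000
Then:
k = 0.74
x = -0.21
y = -0.52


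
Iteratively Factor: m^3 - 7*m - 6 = (m + 1)*(m^2 - m - 6) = (m - 3)*(m + 1)*(m + 2)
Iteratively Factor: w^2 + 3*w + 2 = (w + 1)*(w + 2)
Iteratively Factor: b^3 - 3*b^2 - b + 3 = (b - 3)*(b^2 - 1) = (b - 3)*(b - 1)*(b + 1)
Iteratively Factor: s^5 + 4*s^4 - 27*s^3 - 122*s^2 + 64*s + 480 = (s + 4)*(s^4 - 27*s^2 - 14*s + 120) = (s - 2)*(s + 4)*(s^3 + 2*s^2 - 23*s - 60) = (s - 2)*(s + 3)*(s + 4)*(s^2 - s - 20) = (s - 5)*(s - 2)*(s + 3)*(s + 4)*(s + 4)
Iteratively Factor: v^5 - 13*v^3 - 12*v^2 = (v - 4)*(v^4 + 4*v^3 + 3*v^2) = v*(v - 4)*(v^3 + 4*v^2 + 3*v) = v*(v - 4)*(v + 1)*(v^2 + 3*v) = v*(v - 4)*(v + 1)*(v + 3)*(v)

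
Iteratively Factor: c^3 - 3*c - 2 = (c + 1)*(c^2 - c - 2) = (c + 1)^2*(c - 2)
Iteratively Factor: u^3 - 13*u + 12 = (u + 4)*(u^2 - 4*u + 3) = (u - 1)*(u + 4)*(u - 3)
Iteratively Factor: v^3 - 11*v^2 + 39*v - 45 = (v - 3)*(v^2 - 8*v + 15) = (v - 3)^2*(v - 5)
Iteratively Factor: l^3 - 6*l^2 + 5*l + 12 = (l + 1)*(l^2 - 7*l + 12) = (l - 4)*(l + 1)*(l - 3)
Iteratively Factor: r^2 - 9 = (r - 3)*(r + 3)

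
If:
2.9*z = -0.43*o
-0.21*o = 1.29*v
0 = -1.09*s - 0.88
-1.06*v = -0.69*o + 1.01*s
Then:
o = -0.95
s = -0.81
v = 0.15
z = 0.14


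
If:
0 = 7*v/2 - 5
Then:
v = 10/7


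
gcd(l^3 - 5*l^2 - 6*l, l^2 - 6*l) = l^2 - 6*l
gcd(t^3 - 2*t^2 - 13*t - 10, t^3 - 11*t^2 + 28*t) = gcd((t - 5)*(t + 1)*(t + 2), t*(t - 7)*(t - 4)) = 1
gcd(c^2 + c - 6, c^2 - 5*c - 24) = c + 3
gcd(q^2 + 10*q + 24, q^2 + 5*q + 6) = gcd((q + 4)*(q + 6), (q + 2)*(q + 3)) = 1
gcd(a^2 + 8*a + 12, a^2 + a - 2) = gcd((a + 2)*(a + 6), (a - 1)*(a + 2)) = a + 2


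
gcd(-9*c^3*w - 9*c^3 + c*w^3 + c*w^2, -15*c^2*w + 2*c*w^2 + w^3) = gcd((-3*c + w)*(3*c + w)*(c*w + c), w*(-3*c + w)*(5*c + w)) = -3*c + w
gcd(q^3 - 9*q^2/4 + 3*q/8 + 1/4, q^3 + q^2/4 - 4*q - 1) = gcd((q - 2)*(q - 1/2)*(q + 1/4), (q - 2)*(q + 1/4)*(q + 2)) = q^2 - 7*q/4 - 1/2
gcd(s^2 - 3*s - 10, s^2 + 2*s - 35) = s - 5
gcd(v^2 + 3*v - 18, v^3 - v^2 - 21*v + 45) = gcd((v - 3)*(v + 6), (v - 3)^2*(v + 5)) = v - 3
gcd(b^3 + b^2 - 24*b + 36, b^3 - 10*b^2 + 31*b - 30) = b^2 - 5*b + 6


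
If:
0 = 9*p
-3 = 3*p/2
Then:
No Solution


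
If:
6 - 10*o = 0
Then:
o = 3/5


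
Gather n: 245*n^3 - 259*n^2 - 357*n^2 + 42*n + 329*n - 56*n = 245*n^3 - 616*n^2 + 315*n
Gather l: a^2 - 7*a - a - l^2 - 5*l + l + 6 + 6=a^2 - 8*a - l^2 - 4*l + 12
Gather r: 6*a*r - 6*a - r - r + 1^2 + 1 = -6*a + r*(6*a - 2) + 2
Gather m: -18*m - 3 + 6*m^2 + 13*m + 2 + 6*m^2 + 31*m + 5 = 12*m^2 + 26*m + 4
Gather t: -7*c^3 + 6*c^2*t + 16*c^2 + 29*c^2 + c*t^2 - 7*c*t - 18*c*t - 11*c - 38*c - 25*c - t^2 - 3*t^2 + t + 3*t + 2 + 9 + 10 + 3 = -7*c^3 + 45*c^2 - 74*c + t^2*(c - 4) + t*(6*c^2 - 25*c + 4) + 24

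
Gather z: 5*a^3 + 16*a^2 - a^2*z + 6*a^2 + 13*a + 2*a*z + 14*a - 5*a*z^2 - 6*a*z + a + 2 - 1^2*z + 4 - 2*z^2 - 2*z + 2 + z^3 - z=5*a^3 + 22*a^2 + 28*a + z^3 + z^2*(-5*a - 2) + z*(-a^2 - 4*a - 4) + 8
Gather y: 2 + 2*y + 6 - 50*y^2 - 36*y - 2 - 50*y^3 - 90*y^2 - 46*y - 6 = -50*y^3 - 140*y^2 - 80*y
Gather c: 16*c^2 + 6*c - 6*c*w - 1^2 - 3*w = 16*c^2 + c*(6 - 6*w) - 3*w - 1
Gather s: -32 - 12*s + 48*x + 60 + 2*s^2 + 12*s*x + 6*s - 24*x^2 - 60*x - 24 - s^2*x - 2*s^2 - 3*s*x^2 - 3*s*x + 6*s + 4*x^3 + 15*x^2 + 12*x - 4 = -s^2*x + s*(-3*x^2 + 9*x) + 4*x^3 - 9*x^2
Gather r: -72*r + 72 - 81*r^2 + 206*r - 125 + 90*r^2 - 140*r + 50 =9*r^2 - 6*r - 3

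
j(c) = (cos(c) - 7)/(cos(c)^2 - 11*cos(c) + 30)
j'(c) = (2*sin(c)*cos(c) - 11*sin(c))*(cos(c) - 7)/(cos(c)^2 - 11*cos(c) + 30)^2 - sin(c)/(cos(c)^2 - 11*cos(c) + 30)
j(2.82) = -0.19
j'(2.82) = 0.01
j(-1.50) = -0.24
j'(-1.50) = -0.05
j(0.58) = -0.29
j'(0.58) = 0.04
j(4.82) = -0.24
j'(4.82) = -0.05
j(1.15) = -0.26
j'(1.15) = 0.06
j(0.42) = -0.29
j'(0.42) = 0.03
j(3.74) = -0.20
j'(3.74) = -0.02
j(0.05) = -0.30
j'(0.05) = 0.00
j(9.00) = -0.19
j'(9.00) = 0.01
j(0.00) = -0.30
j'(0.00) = 0.00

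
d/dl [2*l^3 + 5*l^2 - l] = 6*l^2 + 10*l - 1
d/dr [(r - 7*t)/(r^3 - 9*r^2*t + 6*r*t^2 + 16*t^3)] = (r^3 - 9*r^2*t + 6*r*t^2 + 16*t^3 - 3*(r - 7*t)*(r^2 - 6*r*t + 2*t^2))/(r^3 - 9*r^2*t + 6*r*t^2 + 16*t^3)^2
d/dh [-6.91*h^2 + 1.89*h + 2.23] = 1.89 - 13.82*h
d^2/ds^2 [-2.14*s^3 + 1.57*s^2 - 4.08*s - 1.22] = 3.14 - 12.84*s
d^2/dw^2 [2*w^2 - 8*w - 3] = 4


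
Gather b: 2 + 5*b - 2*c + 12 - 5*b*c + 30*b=b*(35 - 5*c) - 2*c + 14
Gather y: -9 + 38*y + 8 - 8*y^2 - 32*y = -8*y^2 + 6*y - 1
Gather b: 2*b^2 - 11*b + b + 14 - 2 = 2*b^2 - 10*b + 12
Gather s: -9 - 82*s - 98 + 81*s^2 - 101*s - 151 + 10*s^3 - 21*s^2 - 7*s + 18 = 10*s^3 + 60*s^2 - 190*s - 240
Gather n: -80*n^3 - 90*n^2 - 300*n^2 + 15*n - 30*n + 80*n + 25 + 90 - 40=-80*n^3 - 390*n^2 + 65*n + 75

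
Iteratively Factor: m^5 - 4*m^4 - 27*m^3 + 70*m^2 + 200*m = (m - 5)*(m^4 + m^3 - 22*m^2 - 40*m) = (m - 5)^2*(m^3 + 6*m^2 + 8*m) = m*(m - 5)^2*(m^2 + 6*m + 8) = m*(m - 5)^2*(m + 2)*(m + 4)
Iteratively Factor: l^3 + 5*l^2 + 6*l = (l)*(l^2 + 5*l + 6) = l*(l + 2)*(l + 3)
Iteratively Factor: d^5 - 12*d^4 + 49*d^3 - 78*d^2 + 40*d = (d - 5)*(d^4 - 7*d^3 + 14*d^2 - 8*d) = (d - 5)*(d - 4)*(d^3 - 3*d^2 + 2*d) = (d - 5)*(d - 4)*(d - 2)*(d^2 - d) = d*(d - 5)*(d - 4)*(d - 2)*(d - 1)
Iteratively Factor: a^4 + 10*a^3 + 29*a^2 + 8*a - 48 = (a + 4)*(a^3 + 6*a^2 + 5*a - 12) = (a + 4)^2*(a^2 + 2*a - 3) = (a - 1)*(a + 4)^2*(a + 3)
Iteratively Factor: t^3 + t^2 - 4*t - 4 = (t + 2)*(t^2 - t - 2) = (t - 2)*(t + 2)*(t + 1)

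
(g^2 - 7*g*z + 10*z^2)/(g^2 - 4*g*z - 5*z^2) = (g - 2*z)/(g + z)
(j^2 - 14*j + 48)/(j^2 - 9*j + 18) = (j - 8)/(j - 3)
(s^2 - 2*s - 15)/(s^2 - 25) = (s + 3)/(s + 5)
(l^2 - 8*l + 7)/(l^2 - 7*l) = (l - 1)/l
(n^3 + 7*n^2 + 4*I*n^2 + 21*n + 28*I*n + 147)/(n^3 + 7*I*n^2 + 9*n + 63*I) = (n + 7)/(n + 3*I)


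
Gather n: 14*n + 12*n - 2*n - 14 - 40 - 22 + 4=24*n - 72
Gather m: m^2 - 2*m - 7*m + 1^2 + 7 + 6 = m^2 - 9*m + 14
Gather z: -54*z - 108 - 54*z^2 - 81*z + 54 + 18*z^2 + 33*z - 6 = -36*z^2 - 102*z - 60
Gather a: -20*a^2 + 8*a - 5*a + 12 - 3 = -20*a^2 + 3*a + 9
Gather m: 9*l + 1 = 9*l + 1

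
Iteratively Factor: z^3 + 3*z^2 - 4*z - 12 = (z + 2)*(z^2 + z - 6) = (z + 2)*(z + 3)*(z - 2)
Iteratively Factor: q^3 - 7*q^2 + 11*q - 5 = (q - 1)*(q^2 - 6*q + 5) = (q - 1)^2*(q - 5)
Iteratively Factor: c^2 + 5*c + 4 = (c + 4)*(c + 1)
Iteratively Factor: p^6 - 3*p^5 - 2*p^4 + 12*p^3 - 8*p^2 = (p)*(p^5 - 3*p^4 - 2*p^3 + 12*p^2 - 8*p) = p*(p - 1)*(p^4 - 2*p^3 - 4*p^2 + 8*p) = p*(p - 2)*(p - 1)*(p^3 - 4*p) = p*(p - 2)*(p - 1)*(p + 2)*(p^2 - 2*p) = p^2*(p - 2)*(p - 1)*(p + 2)*(p - 2)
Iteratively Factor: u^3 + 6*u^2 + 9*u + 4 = (u + 1)*(u^2 + 5*u + 4) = (u + 1)*(u + 4)*(u + 1)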